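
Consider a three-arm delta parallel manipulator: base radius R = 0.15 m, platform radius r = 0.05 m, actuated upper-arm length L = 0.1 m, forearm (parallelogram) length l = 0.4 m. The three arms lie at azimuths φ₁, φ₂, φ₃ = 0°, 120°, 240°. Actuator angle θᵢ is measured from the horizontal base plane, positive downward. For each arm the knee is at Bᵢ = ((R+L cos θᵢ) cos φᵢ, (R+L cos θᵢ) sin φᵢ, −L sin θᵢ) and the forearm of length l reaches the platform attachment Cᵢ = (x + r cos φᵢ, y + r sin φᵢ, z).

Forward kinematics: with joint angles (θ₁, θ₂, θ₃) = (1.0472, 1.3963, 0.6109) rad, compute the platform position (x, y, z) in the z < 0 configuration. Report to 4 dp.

arm 1 at φ=0.0°: ρ1 = 0.1500;  centre 1 = (0.1500, 0.0000, -0.0866)
centre 2 = (0.1174·cos120.0°, 0.1174·sin120.0°, -0.0985) = (-0.0587, 0.1016, -0.0985)
arm 3 at φ=240.0°: ρ3 = 0.1819;  centre 3 = (-0.0910, -0.1575, -0.0574)
eliminate P² terms by subtracting sphere 1 from 2 and 3
[-0.4174 0.2033 -0.0238]·P = -0.0065;  [-0.4819 -0.3151 0.0585]·P = 0.0064
Cramer: x(z) = 0.0033+0.0192z;  y(z) = -0.0253+0.1563z
quadratic in z: (1.0248)z²+(0.1597)z+(-0.1303)=0, √Δ=0.7482 → z ∈ {-0.4429, 0.2871}; z = -0.4429 (taking z<0)
x = -0.0052, y = -0.0945

(-0.0052, -0.0945, -0.4429)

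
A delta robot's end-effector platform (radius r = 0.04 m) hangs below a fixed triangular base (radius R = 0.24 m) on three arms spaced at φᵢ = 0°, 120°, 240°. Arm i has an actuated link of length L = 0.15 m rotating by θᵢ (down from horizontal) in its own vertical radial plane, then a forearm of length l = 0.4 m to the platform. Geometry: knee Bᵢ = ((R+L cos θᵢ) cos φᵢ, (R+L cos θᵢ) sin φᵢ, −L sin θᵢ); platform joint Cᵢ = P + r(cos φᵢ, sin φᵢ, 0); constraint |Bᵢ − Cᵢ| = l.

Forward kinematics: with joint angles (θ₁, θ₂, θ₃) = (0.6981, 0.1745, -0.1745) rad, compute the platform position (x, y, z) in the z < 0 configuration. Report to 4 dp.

φ1=0.0°: virtual centre (0.3149, 0.0000, -0.0964), radius l
φ2=120.0°: virtual centre (-0.1739, 0.3011, -0.0260), radius l
φ3=240.0°: virtual centre (-0.1739, -0.3011, 0.0260), radius l
subtract pairs → two planes through P
linear system: -0.9775x+0.6023y = 0.0131−0.1407z; -0.9775x+-0.6023y = 0.0131−0.2449z
Cramer: x(z) = -0.0134+0.1973z;  y(z) = 0.0000+0.0865z
sphere 1 gives Az²+Bz+C=0 with A=1.0464, B=0.0633, C=-0.0429;  B²−4AC=0.1836;  roots -0.2350, 0.1745;  negative root z = -0.2350
x = -0.0598, y = -0.0203

(-0.0598, -0.0203, -0.2350)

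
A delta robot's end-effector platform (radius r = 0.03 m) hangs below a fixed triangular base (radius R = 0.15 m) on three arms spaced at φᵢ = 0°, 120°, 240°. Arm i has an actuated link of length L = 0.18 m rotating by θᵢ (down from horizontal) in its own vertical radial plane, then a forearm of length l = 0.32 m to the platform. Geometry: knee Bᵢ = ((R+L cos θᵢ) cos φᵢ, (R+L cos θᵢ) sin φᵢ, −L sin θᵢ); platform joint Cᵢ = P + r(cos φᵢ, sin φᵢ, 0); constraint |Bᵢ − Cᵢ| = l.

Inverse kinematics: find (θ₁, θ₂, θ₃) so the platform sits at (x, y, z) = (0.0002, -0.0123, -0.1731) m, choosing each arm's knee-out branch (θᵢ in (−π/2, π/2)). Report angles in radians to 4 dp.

arm 1 (φ=0.0°): x'=0.0002, y'=-0.0123
  A=0.1198, B=-0.1731, C=(l²−L²−A²−y'²−z²)/(2L)=0.0709
  θ1 = atan2(B,A) + arccos(C/0.2105) = 0.2618
φ2=120.0° → target in arm frame (-0.0108, 0.0060)
  e−x'=0.1308;  (l²−L²−(e−x')²−y'²−z²)/2L = 0.0636
  γ=atan2(-0.1731,0.1308)=-0.9239;  ψ=arccos(0.2933)=1.2731;  θ2=γ+ψ≈0.3493
arm 3 (φ=240.0°): x'=0.0106, y'=0.0063
  A cos θ + B sin θ = C:  0.1094·cos θ + -0.1731·sin θ = 0.0778
  √(A²+B²)=0.2048;  θ3 = -1.0070+1.1810 ≈ 0.1740

θ₁ = 0.2618, θ₂ = 0.3493, θ₃ = 0.1740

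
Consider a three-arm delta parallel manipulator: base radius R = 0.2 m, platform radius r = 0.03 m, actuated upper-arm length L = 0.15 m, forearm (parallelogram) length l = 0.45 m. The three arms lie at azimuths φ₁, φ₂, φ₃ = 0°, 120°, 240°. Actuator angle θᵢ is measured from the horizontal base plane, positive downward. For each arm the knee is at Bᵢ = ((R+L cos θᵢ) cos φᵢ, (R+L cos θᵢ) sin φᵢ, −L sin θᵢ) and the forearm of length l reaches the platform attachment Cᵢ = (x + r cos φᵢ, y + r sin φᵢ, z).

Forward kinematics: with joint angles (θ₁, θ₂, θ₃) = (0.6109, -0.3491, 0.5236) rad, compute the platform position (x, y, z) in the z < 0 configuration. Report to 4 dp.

(-0.0620, 0.0862, -0.3490)

φ1=0.0°: virtual centre (0.2929, 0.0000, -0.0860), radius l
φ2=120.0°: virtual centre (-0.1555, 0.2693, 0.0513), radius l
φ3=240.0°: virtual centre (-0.1500, -0.2597, -0.0750), radius l
subtract pairs → two planes through P
linear system: -0.8967x+0.5386y = 0.0061−0.2747z; -0.8856x+-0.5194y = 0.0024−0.0221z
Cramer: x(z) = -0.0048+0.1640z;  y(z) = 0.0035-0.2370z
into |P−S₁|² = l²: 1.0831z² + 0.0728z + -0.1065 = 0;  Δ = 0.4667;  z = -0.3490 or 0.2818 → z<0 root = -0.3490
x = -0.0620, y = 0.0862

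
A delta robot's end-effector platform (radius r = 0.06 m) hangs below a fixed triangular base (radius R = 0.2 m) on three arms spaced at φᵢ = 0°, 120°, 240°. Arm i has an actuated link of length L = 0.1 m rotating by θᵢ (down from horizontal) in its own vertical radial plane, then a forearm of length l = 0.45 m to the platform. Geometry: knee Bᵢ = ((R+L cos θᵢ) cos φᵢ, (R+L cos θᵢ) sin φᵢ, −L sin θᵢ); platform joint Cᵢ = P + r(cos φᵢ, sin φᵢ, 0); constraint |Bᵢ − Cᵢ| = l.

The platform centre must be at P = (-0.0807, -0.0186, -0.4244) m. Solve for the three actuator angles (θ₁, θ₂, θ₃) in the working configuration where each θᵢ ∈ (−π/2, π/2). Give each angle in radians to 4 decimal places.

θ₁ = 0.8729, θ₂ = 0.3492, θ₃ = 0.1743

arm 1 (φ=0.0°): x'=-0.0807, y'=-0.0186
  e−x'=0.2207;  (l²−L²−(e−x')²−y'²−z²)/2L = -0.1833
  γ=atan2(-0.4244,0.2207)=-1.0913;  ψ=arccos(-0.3833)=1.9642;  θ1=γ+ψ≈0.8729
φ2=120.0° → target in arm frame (0.0242, 0.0792)
  e−x'=0.1158;  (l²−L²−(e−x')²−y'²−z²)/2L = -0.0364
  θ2 = atan2(B,A) + arccos(C/0.4399) = 0.3492
rotate P by −φ3: (0.0565, -0.0606, -0.4244)
  e−x'=0.0835;  (l²−L²−(e−x')²−y'²−z²)/2L = 0.0087
  θ3 = atan2(B,A) + arccos(C/0.4325) = 0.1743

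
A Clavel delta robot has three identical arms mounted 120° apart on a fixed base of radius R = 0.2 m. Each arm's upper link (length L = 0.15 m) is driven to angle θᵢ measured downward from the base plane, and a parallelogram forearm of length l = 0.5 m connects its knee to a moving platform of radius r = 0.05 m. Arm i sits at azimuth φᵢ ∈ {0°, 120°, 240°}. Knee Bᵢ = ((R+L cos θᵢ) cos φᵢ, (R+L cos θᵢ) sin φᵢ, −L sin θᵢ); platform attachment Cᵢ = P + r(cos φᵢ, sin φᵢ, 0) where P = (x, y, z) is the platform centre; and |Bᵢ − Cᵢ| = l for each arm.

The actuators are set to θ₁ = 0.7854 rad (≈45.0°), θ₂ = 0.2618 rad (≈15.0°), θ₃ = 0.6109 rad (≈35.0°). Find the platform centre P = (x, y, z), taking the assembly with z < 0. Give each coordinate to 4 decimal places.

(-0.0627, 0.0522, -0.4877)

S1 = (0.2561·cos0.0°, 0.2561·sin0.0°, -0.1061) = (0.2561, 0.0000, -0.1061)
arm 2 at φ=120.0°: e+L cos θ2 = 0.2949;  S2 = (-0.1474, 0.2554, -0.0388)
S3 = (0.2729·cos240.0°, 0.2729·sin240.0°, -0.0860) = (-0.1364, -0.2363, -0.0860)
subtract pairs → two planes through P
linear system: -0.8070x+0.5108y = 0.0116−0.1345z; -0.7850x+-0.4726y = 0.0050−0.0401z
det = 0.7824;  x = -0.0103+0.1074z,  y = 0.0065+-0.0936z
sphere 1 gives Az²+Bz+C=0 with A=1.0203, B=0.1537, C=-0.1677;  B²−4AC=0.7082;  roots -0.4877, 0.3371;  negative root z = -0.4877
x = -0.0627, y = 0.0522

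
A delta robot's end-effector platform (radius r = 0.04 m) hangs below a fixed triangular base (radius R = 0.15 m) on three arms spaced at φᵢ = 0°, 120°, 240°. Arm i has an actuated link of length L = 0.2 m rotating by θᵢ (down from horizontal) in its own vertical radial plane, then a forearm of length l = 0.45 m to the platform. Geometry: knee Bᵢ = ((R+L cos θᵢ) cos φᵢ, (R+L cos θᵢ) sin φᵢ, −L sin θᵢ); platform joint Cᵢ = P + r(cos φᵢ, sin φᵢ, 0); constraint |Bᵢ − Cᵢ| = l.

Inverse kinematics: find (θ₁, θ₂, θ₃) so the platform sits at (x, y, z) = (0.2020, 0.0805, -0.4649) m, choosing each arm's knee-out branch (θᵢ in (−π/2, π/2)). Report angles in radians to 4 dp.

φ1=0.0° → target in arm frame (0.2020, 0.0805)
  A=-0.0920, B=-0.4649, C=(l²−L²−A²−y'²−z²)/(2L)=-0.1714
  γ=atan2(-0.4649,-0.0920)=-1.7662;  ψ=arccos(-0.3618)=1.9409;  θ1=γ+ψ≈0.1748
arm 2 (φ=120.0°): x'=-0.0313, y'=-0.2152
  A=0.1413, B=-0.4649, C=(l²−L²−A²−y'²−z²)/(2L)=-0.2997
  θ2 = atan2(B,A) + arccos(C/0.4859) = 0.9598
φ3=240.0° → target in arm frame (-0.1707, 0.1347)
  A=0.2807, B=-0.4649, C=(l²−L²−A²−y'²−z²)/(2L)=-0.3764
  θ3 = atan2(B,A) + arccos(C/0.5431) = 1.3091

θ₁ = 0.1748, θ₂ = 0.9598, θ₃ = 1.3091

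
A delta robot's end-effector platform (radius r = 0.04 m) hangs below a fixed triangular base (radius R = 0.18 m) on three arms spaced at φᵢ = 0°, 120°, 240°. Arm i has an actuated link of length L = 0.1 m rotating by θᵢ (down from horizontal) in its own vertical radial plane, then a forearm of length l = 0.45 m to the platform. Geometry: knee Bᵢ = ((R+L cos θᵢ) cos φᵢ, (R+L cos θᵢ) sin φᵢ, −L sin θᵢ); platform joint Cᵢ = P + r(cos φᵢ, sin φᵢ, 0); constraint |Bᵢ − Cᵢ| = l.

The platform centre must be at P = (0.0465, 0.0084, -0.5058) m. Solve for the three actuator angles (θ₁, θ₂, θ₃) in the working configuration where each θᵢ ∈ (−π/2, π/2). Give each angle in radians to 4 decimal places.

rotate P by −φ1: (0.0465, 0.0084, -0.5058)
  A=0.0935, B=-0.5058, C=(l²−L²−A²−y'²−z²)/(2L)=-0.3607
  θ1 = atan2(B,A) + arccos(C/0.5144) = 0.9600
φ2=120.0° → target in arm frame (-0.0160, -0.0445)
  e−x'=0.1560;  (l²−L²−(e−x')²−y'²−z²)/2L = -0.4482
  √(A²+B²)=0.5293;  θ2 = -1.2717+2.5807 ≈ 1.3090
rotate P by −φ3: (-0.0305, 0.0361, -0.5058)
  e−x'=0.1705;  (l²−L²−(e−x')²−y'²−z²)/2L = -0.4686
  √(A²+B²)=0.5338;  θ3 = -1.2456+2.6421 ≈ 1.3965

θ₁ = 0.9600, θ₂ = 1.3090, θ₃ = 1.3965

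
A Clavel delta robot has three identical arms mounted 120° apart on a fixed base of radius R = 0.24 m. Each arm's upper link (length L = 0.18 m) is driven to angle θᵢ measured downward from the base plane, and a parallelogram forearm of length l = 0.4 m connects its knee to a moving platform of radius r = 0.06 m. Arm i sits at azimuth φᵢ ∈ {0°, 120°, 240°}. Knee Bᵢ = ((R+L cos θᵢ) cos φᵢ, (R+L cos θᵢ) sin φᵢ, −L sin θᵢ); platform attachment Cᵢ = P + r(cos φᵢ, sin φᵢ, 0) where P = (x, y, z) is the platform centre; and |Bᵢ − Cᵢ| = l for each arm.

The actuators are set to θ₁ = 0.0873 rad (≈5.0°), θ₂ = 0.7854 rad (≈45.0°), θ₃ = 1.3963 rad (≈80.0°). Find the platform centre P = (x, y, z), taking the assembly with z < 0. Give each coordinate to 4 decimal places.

(0.1386, 0.0908, -0.3367)

centre 1 = (0.3593·cos0.0°, 0.3593·sin0.0°, -0.0157) = (0.3593, 0.0000, -0.0157)
centre 2 = (0.3073·cos120.0°, 0.3073·sin120.0°, -0.1273) = (-0.1536, 0.2661, -0.1273)
centre 3 = (0.2113·cos240.0°, 0.2113·sin240.0°, -0.1773) = (-0.1056, -0.1829, -0.1773)
|centre ₂|²−|centre ₁|² = -0.0187;  |centre ₃|²−|centre ₁|² = -0.0533
linear system: -1.0259x+0.5322y = -0.0187−-0.2232z; -0.9299x+-0.3659y = -0.0533−-0.3231z
Cramer: x(z) = 0.0405-0.2914z;  y(z) = 0.0428-0.1425z
sphere 1 gives Az²+Bz+C=0 with A=1.1052, B=0.2050, C=-0.0563;  B²−4AC=0.2908;  roots -0.3367, 0.1512;  negative root z = -0.3367
x = 0.1386, y = 0.0908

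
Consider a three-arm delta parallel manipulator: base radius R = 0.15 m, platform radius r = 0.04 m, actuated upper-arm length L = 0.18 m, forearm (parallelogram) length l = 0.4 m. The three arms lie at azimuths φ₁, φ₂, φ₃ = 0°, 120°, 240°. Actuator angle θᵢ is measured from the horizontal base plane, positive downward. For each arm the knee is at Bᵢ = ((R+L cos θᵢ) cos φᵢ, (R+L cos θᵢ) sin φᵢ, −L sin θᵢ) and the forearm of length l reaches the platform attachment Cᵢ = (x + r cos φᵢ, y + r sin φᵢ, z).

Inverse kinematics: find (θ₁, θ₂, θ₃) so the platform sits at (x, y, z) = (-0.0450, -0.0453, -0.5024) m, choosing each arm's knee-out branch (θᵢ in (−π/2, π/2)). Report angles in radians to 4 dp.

θ₁ = 1.2218, θ₂ = 1.1347, θ₃ = 0.8728

arm 1 (φ=0.0°): x'=-0.0450, y'=-0.0453
  A cos θ + B sin θ = C:  0.1550·cos θ + -0.5024·sin θ = -0.4191
  γ=atan2(-0.5024,0.1550)=-1.2715;  ψ=arccos(-0.7972)=2.4934;  θ1=γ+ψ≈1.2218
rotate P by −φ2: (-0.0167, 0.0616, -0.5024)
  A=0.1267, B=-0.5024, C=(l²−L²−A²−y'²−z²)/(2L)=-0.4018
  γ=atan2(-0.5024,0.1267)=-1.3237;  ψ=arccos(-0.7756)=2.4584;  θ2=γ+ψ≈1.1347
arm 3 (φ=240.0°): x'=0.0617, y'=-0.0163
  A=0.0483, B=-0.5024, C=(l²−L²−A²−y'²−z²)/(2L)=-0.3539
  γ=atan2(-0.5024,0.0483)=-1.4750;  ψ=arccos(-0.7012)=2.3478;  θ3=γ+ψ≈0.8728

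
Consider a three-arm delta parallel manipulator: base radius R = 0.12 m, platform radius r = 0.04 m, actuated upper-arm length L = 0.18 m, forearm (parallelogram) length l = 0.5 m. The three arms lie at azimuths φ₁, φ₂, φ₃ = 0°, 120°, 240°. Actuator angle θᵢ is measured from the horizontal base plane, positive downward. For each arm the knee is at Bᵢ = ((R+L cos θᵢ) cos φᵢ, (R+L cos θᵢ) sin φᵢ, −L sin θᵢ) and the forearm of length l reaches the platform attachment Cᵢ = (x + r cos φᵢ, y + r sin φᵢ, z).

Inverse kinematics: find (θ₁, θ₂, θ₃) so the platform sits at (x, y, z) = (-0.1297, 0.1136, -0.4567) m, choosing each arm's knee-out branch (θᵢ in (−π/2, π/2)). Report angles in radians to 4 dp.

θ₁ = 0.6981, θ₂ = -0.1744, θ₃ = 0.4365

arm 1 (φ=0.0°): x'=-0.1297, y'=0.1136
  e−x'=0.2097;  (l²−L²−(e−x')²−y'²−z²)/2L = -0.1329
  √(A²+B²)=0.5025;  θ1 = -1.1403+1.8385 ≈ 0.6981
φ2=120.0° → target in arm frame (0.1632, 0.0555)
  A=-0.0832, B=-0.4567, C=(l²−L²−A²−y'²−z²)/(2L)=-0.0027
  γ=atan2(-0.4567,-0.0832)=-1.7511;  ψ=arccos(-0.0059)=1.5767;  θ2=γ+ψ≈-0.1744
rotate P by −φ3: (-0.0335, -0.1691, -0.4567)
  e−x'=0.1135;  (l²−L²−(e−x')²−y'²−z²)/2L = -0.0902
  θ3 = atan2(B,A) + arccos(C/0.4706) = 0.4365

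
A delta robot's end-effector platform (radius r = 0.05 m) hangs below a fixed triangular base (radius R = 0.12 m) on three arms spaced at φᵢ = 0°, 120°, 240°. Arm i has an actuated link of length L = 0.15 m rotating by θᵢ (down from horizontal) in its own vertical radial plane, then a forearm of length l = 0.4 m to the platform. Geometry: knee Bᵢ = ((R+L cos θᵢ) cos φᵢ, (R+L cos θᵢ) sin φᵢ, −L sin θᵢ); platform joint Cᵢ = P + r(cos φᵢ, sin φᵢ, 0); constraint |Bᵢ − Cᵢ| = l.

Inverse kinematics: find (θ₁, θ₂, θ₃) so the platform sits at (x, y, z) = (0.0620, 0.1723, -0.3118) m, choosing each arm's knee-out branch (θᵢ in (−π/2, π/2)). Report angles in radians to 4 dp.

θ₁ = -0.0871, θ₂ = -0.3491, θ₃ = 0.8725

rotate P by −φ1: (0.0620, 0.1723, -0.3118)
  A=0.0080, B=-0.3118, C=(l²−L²−A²−y'²−z²)/(2L)=0.0351
  √(A²+B²)=0.3119;  θ1 = -1.5451+1.4580 ≈ -0.0871
rotate P by −φ2: (0.1182, -0.1398, -0.3118)
  A cos θ + B sin θ = C:  -0.0482·cos θ + -0.3118·sin θ = 0.0613
  √(A²+B²)=0.3155;  θ2 = -1.7242+1.3752 ≈ -0.3491
arm 3 (φ=240.0°): x'=-0.1802, y'=-0.0325
  e−x'=0.2502;  (l²−L²−(e−x')²−y'²−z²)/2L = -0.0779
  γ=atan2(-0.3118,0.2502)=-0.8945;  ψ=arccos(-0.1949)=1.7670;  θ3=γ+ψ≈0.8725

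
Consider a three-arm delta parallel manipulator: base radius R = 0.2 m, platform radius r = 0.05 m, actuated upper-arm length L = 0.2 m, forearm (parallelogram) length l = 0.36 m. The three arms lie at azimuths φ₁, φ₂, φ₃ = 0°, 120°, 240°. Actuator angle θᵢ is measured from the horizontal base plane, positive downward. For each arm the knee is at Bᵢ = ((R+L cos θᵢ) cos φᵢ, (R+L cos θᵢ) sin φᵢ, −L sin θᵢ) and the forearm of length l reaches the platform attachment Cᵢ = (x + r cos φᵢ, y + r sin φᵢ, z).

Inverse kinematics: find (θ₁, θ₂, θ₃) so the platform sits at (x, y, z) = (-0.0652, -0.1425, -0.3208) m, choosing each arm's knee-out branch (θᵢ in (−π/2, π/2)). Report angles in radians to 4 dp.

φ1=0.0° → target in arm frame (-0.0652, -0.1425)
  A cos θ + B sin θ = C:  0.2152·cos θ + -0.3208·sin θ = -0.1998
  γ=atan2(-0.3208,0.2152)=-0.9799;  ψ=arccos(-0.5173)=2.1145;  θ1=γ+ψ≈1.1346
φ2=120.0° → target in arm frame (-0.0908, 0.1277)
  A cos θ + B sin θ = C:  0.2408·cos θ + -0.3208·sin θ = -0.2190
  θ2 = atan2(B,A) + arccos(C/0.4011) = 1.2215
φ3=240.0° → target in arm frame (0.1560, 0.0148)
  A=-0.0060, B=-0.3208, C=(l²−L²−A²−y'²−z²)/(2L)=-0.0339
  γ=atan2(-0.3208,-0.0060)=-1.5895;  ψ=arccos(-0.1057)=1.6767;  θ3=γ+ψ≈0.0872

θ₁ = 1.1346, θ₂ = 1.2215, θ₃ = 0.0872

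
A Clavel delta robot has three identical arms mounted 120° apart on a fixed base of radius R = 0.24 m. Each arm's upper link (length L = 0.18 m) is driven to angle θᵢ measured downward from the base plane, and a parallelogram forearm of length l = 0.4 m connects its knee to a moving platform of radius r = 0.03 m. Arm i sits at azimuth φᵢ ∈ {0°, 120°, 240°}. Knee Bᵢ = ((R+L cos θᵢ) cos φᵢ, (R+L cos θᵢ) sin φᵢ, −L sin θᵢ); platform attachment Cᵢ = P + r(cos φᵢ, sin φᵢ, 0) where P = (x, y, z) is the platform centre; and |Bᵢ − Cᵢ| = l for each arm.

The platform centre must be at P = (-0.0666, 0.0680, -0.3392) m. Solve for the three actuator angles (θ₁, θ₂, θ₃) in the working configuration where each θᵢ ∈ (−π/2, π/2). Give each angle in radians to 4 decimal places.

θ₁ = 1.1345, θ₂ = 0.3490, θ₃ = 0.9598

φ1=0.0° → target in arm frame (-0.0666, 0.0680)
  A cos θ + B sin θ = C:  0.2766·cos θ + -0.3392·sin θ = -0.1905
  θ1 = atan2(B,A) + arccos(C/0.4377) = 1.1345
arm 2 (φ=120.0°): x'=0.0922, y'=0.0237
  A cos θ + B sin θ = C:  0.1178·cos θ + -0.3392·sin θ = -0.0053
  γ=atan2(-0.3392,0.1178)=-1.2365;  ψ=arccos(-0.0147)=1.5855;  θ2=γ+ψ≈0.3490
arm 3 (φ=240.0°): x'=-0.0256, y'=-0.0917
  A cos θ + B sin θ = C:  0.2356·cos θ + -0.3392·sin θ = -0.1427
  γ=atan2(-0.3392,0.2356)=-0.9637;  ψ=arccos(-0.3455)=1.9235;  θ3=γ+ψ≈0.9598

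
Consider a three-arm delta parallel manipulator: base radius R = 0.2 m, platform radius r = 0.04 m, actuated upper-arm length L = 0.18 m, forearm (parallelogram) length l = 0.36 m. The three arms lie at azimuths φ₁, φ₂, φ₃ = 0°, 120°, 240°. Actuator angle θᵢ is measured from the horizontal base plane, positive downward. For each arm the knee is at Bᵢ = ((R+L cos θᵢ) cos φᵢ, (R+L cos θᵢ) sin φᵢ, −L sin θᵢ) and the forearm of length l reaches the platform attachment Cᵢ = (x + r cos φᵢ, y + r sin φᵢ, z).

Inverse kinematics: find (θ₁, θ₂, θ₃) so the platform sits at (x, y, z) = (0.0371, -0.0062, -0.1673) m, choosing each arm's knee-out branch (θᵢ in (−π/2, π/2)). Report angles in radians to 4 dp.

rotate P by −φ1: (0.0371, -0.0062, -0.1673)
  e−x'=0.1229;  (l²−L²−(e−x')²−y'²−z²)/2L = 0.1502
  √(A²+B²)=0.2076;  θ1 = -0.9372+0.7620 ≈ -0.1753
φ2=120.0° → target in arm frame (-0.0239, -0.0290)
  A cos θ + B sin θ = C:  0.1839·cos θ + -0.1673·sin θ = 0.0959
  √(A²+B²)=0.2486;  θ2 = -0.7381+1.1746 ≈ 0.4365
arm 3 (φ=240.0°): x'=-0.0132, y'=0.0352
  e−x'=0.1732;  (l²−L²−(e−x')²−y'²−z²)/2L = 0.1055
  θ3 = atan2(B,A) + arccos(C/0.2408) = 0.3492

θ₁ = -0.1753, θ₂ = 0.4365, θ₃ = 0.3492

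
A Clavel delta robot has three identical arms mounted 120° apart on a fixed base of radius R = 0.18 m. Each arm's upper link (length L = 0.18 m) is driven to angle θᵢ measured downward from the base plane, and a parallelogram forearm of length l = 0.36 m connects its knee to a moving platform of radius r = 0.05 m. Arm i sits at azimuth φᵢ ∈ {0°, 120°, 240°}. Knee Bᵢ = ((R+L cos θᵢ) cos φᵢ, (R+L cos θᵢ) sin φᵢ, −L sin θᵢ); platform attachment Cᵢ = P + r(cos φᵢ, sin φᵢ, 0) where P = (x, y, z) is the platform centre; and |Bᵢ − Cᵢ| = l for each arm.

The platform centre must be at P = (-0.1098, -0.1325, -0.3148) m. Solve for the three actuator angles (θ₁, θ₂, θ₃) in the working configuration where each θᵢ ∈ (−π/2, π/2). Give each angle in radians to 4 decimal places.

θ₁ = 1.2217, θ₂ = 1.0472, θ₃ = -0.0876

φ1=0.0° → target in arm frame (-0.1098, -0.1325)
  e−x'=0.2398;  (l²−L²−(e−x')²−y'²−z²)/2L = -0.2138
  γ=atan2(-0.3148,0.2398)=-0.9198;  ψ=arccos(-0.5402)=2.1415;  θ1=γ+ψ≈1.2217
arm 2 (φ=120.0°): x'=-0.0598, y'=0.1613
  A cos θ + B sin θ = C:  0.1898·cos θ + -0.3148·sin θ = -0.1777
  √(A²+B²)=0.3676;  θ2 = -1.0281+2.0753 ≈ 1.0472
arm 3 (φ=240.0°): x'=0.1696, y'=-0.0288
  A=-0.0396, B=-0.3148, C=(l²−L²−A²−y'²−z²)/(2L)=-0.0120
  θ3 = atan2(B,A) + arccos(C/0.3173) = -0.0876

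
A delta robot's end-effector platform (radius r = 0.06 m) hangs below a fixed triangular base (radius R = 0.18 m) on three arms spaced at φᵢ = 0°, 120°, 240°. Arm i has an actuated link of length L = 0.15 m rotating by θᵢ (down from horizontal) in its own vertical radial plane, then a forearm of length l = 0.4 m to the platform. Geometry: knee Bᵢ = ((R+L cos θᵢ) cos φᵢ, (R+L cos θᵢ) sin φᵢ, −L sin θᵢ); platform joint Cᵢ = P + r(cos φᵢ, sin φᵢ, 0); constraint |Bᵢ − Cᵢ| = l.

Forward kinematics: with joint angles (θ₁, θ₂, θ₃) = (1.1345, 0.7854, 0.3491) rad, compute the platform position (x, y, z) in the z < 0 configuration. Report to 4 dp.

arm 1 at φ=0.0°: ρ1 = 0.1834;  centre 1 = (0.1834, 0.0000, -0.1359)
arm 2 at φ=120.0°: ρ2 = 0.2261;  centre 2 = (-0.1130, 0.1958, -0.1061)
arm 3 at φ=240.0°: ρ3 = 0.2610;  centre 3 = (-0.1305, -0.2260, -0.0513)
eliminate P² terms by subtracting sphere 1 from 2 and 3
[-0.5928 0.3916 0.0598]·P = 0.0102;  [-0.6277 -0.4520 0.1693]·P = 0.0186
Cramer: x(z) = -0.0232+0.1816z;  y(z) = -0.0090+0.1223z
sphere 1 gives Az²+Bz+C=0 with A=1.0479, B=0.1947, C=-0.0988;  B²−4AC=0.4519;  roots -0.4136, 0.2278;  negative root z = -0.4136
x = -0.0983, y = -0.0596

(-0.0983, -0.0596, -0.4136)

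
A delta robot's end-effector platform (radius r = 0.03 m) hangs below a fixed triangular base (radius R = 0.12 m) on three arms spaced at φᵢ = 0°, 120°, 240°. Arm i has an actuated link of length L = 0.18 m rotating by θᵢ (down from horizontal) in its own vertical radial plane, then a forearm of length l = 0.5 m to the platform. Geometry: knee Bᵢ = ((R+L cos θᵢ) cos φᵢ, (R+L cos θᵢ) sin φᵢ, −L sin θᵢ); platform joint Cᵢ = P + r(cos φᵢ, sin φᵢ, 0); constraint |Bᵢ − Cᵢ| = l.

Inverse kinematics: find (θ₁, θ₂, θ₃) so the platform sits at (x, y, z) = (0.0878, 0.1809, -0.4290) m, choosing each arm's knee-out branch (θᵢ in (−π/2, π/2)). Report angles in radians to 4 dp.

φ1=0.0° → target in arm frame (0.0878, 0.1809)
  e−x'=0.0022;  (l²−L²−(e−x')²−y'²−z²)/2L = 0.0023
  √(A²+B²)=0.4290;  θ1 = -1.5657+1.5654 ≈ -0.0002
rotate P by −φ2: (0.1128, -0.1665, -0.4290)
  A=-0.0228, B=-0.4290, C=(l²−L²−A²−y'²−z²)/(2L)=0.0148
  γ=atan2(-0.4290,-0.0228)=-1.6238;  ψ=arccos(0.0344)=1.5364;  θ2=γ+ψ≈-0.0874
arm 3 (φ=240.0°): x'=-0.2006, y'=-0.0144
  A cos θ + B sin θ = C:  0.2906·cos θ + -0.4290·sin θ = -0.1419
  γ=atan2(-0.4290,0.2906)=-0.9755;  ψ=arccos(-0.2738)=1.8482;  θ3=γ+ψ≈0.8727

θ₁ = -0.0002, θ₂ = -0.0874, θ₃ = 0.8727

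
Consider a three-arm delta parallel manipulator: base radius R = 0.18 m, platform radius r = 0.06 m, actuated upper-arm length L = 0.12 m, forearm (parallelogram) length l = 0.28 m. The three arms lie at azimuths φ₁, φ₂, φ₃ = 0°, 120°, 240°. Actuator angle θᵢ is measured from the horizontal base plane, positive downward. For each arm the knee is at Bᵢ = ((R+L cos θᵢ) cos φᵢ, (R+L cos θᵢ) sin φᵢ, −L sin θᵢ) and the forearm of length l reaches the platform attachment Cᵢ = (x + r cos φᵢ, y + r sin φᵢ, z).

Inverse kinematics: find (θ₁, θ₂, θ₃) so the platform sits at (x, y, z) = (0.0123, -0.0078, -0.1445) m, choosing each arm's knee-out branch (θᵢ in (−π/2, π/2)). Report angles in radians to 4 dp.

θ₁ = -0.1739, θ₂ = 0.1740, θ₃ = 0.0001

arm 1 (φ=0.0°): x'=0.0123, y'=-0.0078
  A=0.1077, B=-0.1445, C=(l²−L²−A²−y'²−z²)/(2L)=0.1311
  γ=atan2(-0.1445,0.1077)=-0.9303;  ψ=arccos(0.7273)=0.7564;  θ1=γ+ψ≈-0.1739
φ2=120.0° → target in arm frame (-0.0129, -0.0068)
  A cos θ + B sin θ = C:  0.1329·cos θ + -0.1445·sin θ = 0.1059
  θ2 = atan2(B,A) + arccos(C/0.1963) = 0.1740
arm 3 (φ=240.0°): x'=0.0006, y'=0.0146
  A cos θ + B sin θ = C:  0.1194·cos θ + -0.1445·sin θ = 0.1194
  γ=atan2(-0.1445,0.1194)=-0.8802;  ψ=arccos(0.6369)=0.8803;  θ3=γ+ψ≈0.0001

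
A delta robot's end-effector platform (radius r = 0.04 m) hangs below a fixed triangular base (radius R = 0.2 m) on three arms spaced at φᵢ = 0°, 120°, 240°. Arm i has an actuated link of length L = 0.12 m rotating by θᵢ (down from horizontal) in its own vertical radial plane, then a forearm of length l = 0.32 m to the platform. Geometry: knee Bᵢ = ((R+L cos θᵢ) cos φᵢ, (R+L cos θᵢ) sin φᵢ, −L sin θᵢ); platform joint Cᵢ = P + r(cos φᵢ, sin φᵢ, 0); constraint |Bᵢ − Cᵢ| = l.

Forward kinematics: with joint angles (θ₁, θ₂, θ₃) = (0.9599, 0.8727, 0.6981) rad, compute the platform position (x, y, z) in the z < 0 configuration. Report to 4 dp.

(-0.0186, -0.0158, -0.3005)

arm 1 at φ=0.0°: (R−r)+L cos θ1 = 0.2288;  S1 = (0.2288, 0.0000, -0.0983)
arm 2 at φ=120.0°: (R−r)+L cos θ2 = 0.2371;  S2 = (-0.1186, 0.2054, -0.0919)
S3 = (0.2519·cos240.0°, 0.2519·sin240.0°, -0.0771) = (-0.1260, -0.2182, -0.0771)
eliminate P² terms by subtracting sphere 1 from 2 and 3
[-0.6948 0.4107 0.0127]·P = 0.0027;  [-0.7096 -0.4364 0.0423]·P = 0.0074
Cramer: x(z) = -0.0071+0.0386z;  y(z) = -0.0055+0.0343z
sphere 1 gives Az²+Bz+C=0 with A=1.0027, B=0.1780, C=-0.0371;  B²−4AC=0.1803;  roots -0.3005, 0.1230;  negative root z = -0.3005
x = -0.0186, y = -0.0158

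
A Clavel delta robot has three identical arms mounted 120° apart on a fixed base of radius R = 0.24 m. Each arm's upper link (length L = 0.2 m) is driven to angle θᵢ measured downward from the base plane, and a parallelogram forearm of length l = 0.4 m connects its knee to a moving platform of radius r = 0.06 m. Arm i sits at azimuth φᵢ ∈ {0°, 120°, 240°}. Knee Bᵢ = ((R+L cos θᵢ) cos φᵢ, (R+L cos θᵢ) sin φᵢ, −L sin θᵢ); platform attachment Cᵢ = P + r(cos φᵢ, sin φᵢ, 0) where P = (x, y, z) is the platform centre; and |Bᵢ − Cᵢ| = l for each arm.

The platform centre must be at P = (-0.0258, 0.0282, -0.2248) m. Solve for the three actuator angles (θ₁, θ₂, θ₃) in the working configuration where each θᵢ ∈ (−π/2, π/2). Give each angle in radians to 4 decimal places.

θ₁ = 0.5237, θ₂ = 0.0870, θ₃ = 0.4361

rotate P by −φ1: (-0.0258, 0.0282, -0.2248)
  e−x'=0.2058;  (l²−L²−(e−x')²−y'²−z²)/2L = 0.0658
  θ1 = atan2(B,A) + arccos(C/0.3048) = 0.5237
arm 2 (φ=120.0°): x'=0.0373, y'=0.0082
  A=0.1427, B=-0.2248, C=(l²−L²−A²−y'²−z²)/(2L)=0.1226
  √(A²+B²)=0.2663;  θ2 = -1.0053+1.0923 ≈ 0.0870
arm 3 (φ=240.0°): x'=-0.0115, y'=-0.0364
  A=0.1915, B=-0.2248, C=(l²−L²−A²−y'²−z²)/(2L)=0.0786
  γ=atan2(-0.2248,0.1915)=-0.8652;  ψ=arccos(0.2663)=1.3013;  θ3=γ+ψ≈0.4361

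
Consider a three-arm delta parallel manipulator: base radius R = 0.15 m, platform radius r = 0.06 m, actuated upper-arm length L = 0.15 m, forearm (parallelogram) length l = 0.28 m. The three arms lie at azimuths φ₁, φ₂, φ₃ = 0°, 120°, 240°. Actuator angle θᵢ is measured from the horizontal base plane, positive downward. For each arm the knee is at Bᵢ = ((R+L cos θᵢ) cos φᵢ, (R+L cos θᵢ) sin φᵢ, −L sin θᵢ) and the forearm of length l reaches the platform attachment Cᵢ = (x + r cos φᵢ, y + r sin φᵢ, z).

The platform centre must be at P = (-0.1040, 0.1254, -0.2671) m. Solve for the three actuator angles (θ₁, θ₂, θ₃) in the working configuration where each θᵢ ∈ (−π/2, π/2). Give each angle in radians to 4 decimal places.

arm 1 (φ=0.0°): x'=-0.1040, y'=0.1254
  A=0.1940, B=-0.2671, C=(l²−L²−A²−y'²−z²)/(2L)=-0.2293
  γ=atan2(-0.2671,0.1940)=-0.9426;  ψ=arccos(-0.6947)=2.3388;  θ1=γ+ψ≈1.3962
arm 2 (φ=120.0°): x'=0.1606, y'=0.0274
  e−x'=-0.0706;  (l²−L²−(e−x')²−y'²−z²)/2L = -0.0706
  √(A²+B²)=0.2763;  θ2 = -1.8292+1.8292 ≈ -0.0001
arm 3 (φ=240.0°): x'=-0.0566, y'=-0.1528
  A cos θ + B sin θ = C:  0.1466·cos θ + -0.2671·sin θ = -0.2009
  θ3 = atan2(B,A) + arccos(C/0.3047) = 1.2220

θ₁ = 1.3962, θ₂ = -0.0001, θ₃ = 1.2220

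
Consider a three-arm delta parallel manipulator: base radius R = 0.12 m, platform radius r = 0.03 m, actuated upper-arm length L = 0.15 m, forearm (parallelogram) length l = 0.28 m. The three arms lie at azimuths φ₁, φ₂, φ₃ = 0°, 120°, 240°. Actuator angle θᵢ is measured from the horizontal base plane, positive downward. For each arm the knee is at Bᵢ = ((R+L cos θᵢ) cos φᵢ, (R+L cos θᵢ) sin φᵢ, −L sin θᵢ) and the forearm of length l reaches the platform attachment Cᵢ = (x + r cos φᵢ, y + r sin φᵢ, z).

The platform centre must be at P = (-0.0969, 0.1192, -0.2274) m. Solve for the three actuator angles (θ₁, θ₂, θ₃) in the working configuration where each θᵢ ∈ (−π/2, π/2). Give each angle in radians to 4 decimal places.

θ₁ = 1.2220, θ₂ = -0.2619, θ₃ = 1.0473

rotate P by −φ1: (-0.0969, 0.1192, -0.2274)
  e−x'=0.1869;  (l²−L²−(e−x')²−y'²−z²)/2L = -0.1498
  √(A²+B²)=0.2944;  θ1 = -0.8828+2.1049 ≈ 1.2220
rotate P by −φ2: (0.1517, 0.0243, -0.2274)
  A cos θ + B sin θ = C:  -0.0617·cos θ + -0.2274·sin θ = -0.0007
  γ=atan2(-0.2274,-0.0617)=-1.8357;  ψ=arccos(-0.0029)=1.5737;  θ2=γ+ψ≈-0.2619
rotate P by −φ3: (-0.0548, -0.1435, -0.2274)
  A=0.1448, B=-0.2274, C=(l²−L²−A²−y'²−z²)/(2L)=-0.1246
  γ=atan2(-0.2274,0.1448)=-1.0038;  ψ=arccos(-0.4621)=2.0511;  θ3=γ+ψ≈1.0473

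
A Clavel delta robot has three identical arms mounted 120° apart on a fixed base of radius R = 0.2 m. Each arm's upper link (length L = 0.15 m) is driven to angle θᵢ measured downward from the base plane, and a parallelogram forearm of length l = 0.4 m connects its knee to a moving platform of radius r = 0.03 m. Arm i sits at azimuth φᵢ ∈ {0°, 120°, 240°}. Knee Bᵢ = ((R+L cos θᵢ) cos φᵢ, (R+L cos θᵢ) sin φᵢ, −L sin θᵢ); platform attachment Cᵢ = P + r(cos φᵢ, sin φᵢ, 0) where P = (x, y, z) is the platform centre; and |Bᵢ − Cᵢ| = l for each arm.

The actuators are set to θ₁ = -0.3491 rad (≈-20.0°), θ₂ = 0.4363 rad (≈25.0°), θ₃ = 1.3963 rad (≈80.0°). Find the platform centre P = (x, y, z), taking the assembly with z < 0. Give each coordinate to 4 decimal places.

(0.1408, 0.1173, -0.2912)

S1 = (0.3110·cos0.0°, 0.3110·sin0.0°, 0.0513) = (0.3110, 0.0000, 0.0513)
S2 = (0.3059·cos120.0°, 0.3059·sin120.0°, -0.0634) = (-0.1530, 0.2650, -0.0634)
arm 3 at φ=240.0°: ρ3 = 0.1960;  S3 = (-0.0980, -0.1698, -0.1477)
|S₂|²−|S₁|² = -0.0017;  |S₃|²−|S₁|² = -0.0391
plane₁₂: -0.9279x+0.5299y+-0.2294z = -0.0017
det = 0.7485;  x = 0.0284+-0.3859z,  y = 0.0466+-0.2428z
sphere 1 gives Az²+Bz+C=0 with A=1.2078, B=0.0928, C=-0.0754;  B²−4AC=0.3728;  roots -0.2912, 0.2143;  negative root z = -0.2912
x = 0.1408, y = 0.1173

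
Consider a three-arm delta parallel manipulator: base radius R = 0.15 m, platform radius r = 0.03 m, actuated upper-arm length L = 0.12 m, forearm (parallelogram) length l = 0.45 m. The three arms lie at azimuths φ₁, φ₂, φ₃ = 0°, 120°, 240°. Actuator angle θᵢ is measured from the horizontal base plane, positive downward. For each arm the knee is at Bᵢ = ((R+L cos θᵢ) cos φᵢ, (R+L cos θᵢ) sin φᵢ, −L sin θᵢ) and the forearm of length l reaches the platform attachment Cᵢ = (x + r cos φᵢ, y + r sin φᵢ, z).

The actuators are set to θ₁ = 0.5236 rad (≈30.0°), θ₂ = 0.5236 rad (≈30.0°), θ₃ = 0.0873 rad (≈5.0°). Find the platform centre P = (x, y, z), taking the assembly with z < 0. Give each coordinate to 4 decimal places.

arm 1 at φ=0.0°: (R−r)+L cos θ1 = 0.2239;  centre 1 = (0.2239, 0.0000, -0.0600)
φ2=120.0°: virtual centre (-0.1120, 0.1939, -0.0600), radius l
φ3=240.0°: virtual centre (-0.1198, -0.2075, -0.0105), radius l
|centre ₂|²−|centre ₁|² = 0.0000;  |centre ₃|²−|centre ₁|² = 0.0037
linear system: -0.6718x+0.3878y = 0.0000−0.0000z; -0.6874x+-0.4149y = 0.0037−0.0991z
det = 0.5453;  x = -0.0027+0.0705z,  y = -0.0046+0.1220z
quadratic in z: (1.0199)z²+(0.0869)z+(-0.1475)=0, √Δ=0.7807 → z ∈ {-0.4253, 0.3401}; z = -0.4253 (taking z<0)
x = -0.0326, y = -0.0565

(-0.0326, -0.0565, -0.4253)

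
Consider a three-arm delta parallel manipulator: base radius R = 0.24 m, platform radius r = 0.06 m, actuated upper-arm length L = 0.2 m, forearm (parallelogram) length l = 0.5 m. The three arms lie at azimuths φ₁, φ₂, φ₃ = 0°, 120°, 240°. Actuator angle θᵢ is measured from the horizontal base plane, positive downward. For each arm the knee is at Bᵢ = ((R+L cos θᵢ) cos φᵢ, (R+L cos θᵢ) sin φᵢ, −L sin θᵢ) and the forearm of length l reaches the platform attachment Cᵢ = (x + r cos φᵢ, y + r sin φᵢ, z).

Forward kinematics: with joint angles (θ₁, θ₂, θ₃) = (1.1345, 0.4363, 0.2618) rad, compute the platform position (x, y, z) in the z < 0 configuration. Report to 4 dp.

(-0.1551, -0.0252, -0.4520)

centre 1 = (0.2645·cos0.0°, 0.2645·sin0.0°, -0.1813) = (0.2645, 0.0000, -0.1813)
arm 2 at φ=120.0°: ρ2 = 0.3613;  centre 2 = (-0.1806, 0.3129, -0.0845)
arm 3 at φ=240.0°: ρ3 = 0.3732;  centre 3 = (-0.1866, -0.3232, -0.0518)
|centre ₂|²−|centre ₁|² = 0.0348;  |centre ₃|²−|centre ₁|² = 0.0391
[-0.8903 0.6257 0.1935]·P = 0.0348;  [-0.9022 -0.6464 0.2590]·P = 0.0391
det = 1.1400;  x = -0.0412+0.2519z,  y = -0.0030+0.0491z
into |P−centre ₁|² = l²: 1.0659z² + 0.2082z + -0.1237 = 0;  Δ = 0.5706;  z = -0.4520 or 0.2567 → z<0 root = -0.4520
x = -0.1551, y = -0.0252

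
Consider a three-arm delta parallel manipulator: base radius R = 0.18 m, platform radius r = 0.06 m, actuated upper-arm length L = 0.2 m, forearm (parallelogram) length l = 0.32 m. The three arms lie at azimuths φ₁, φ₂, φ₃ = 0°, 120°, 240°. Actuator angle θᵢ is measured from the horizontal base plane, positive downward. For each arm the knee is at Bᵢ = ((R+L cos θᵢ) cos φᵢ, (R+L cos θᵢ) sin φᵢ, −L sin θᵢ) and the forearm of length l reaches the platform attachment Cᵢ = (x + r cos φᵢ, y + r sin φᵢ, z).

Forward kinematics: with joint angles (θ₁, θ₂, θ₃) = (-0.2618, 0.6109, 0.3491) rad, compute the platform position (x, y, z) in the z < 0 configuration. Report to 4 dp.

φ1=0.0°: virtual centre (0.3132, 0.0000, 0.0518), radius l
O2 = (0.2838·cos120.0°, 0.2838·sin120.0°, -0.1147) = (-0.1419, 0.2458, -0.1147)
O3 = (0.3079·cos240.0°, 0.3079·sin240.0°, -0.0684) = (-0.1540, -0.2667, -0.0684)
|O₂|²−|O₁|² = -0.0070;  |O₃|²−|O₁|² = -0.0013
linear system: -0.9102x+0.4916y = -0.0070−-0.3330z; -0.9343x+-0.5334y = -0.0013−-0.2403z
Cramer: x(z) = 0.0046-0.3130z;  y(z) = -0.0058+0.0977z
sphere 1 gives Az²+Bz+C=0 with A=1.1075, B=0.0885, C=-0.0045;  B²−4AC=0.0277;  roots -0.1151, 0.0352;  negative root z = -0.1151
x = 0.0407, y = -0.0170

(0.0407, -0.0170, -0.1151)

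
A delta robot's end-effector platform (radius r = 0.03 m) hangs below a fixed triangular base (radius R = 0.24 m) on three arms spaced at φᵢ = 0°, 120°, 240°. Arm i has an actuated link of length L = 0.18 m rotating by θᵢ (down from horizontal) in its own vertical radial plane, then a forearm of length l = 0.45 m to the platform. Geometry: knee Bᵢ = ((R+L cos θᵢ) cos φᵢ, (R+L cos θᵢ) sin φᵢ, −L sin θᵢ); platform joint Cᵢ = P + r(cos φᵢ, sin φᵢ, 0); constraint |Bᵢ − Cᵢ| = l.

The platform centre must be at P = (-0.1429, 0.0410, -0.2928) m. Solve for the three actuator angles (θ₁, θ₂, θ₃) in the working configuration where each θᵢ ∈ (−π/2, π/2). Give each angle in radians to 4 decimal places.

rotate P by −φ1: (-0.1429, 0.0410, -0.2928)
  e−x'=0.3529;  (l²−L²−(e−x')²−y'²−z²)/2L = -0.1163
  γ=atan2(-0.2928,0.3529)=-0.6926;  ψ=arccos(-0.2535)=1.8271;  θ1=γ+ψ≈1.1345
arm 2 (φ=120.0°): x'=0.1070, y'=0.1033
  e−x'=0.1030;  (l²−L²−(e−x')²−y'²−z²)/2L = 0.1752
  γ=atan2(-0.2928,0.1030)=-1.2324;  ψ=arccos(0.5646)=0.9709;  θ2=γ+ψ≈-0.2615
φ3=240.0° → target in arm frame (0.0359, -0.1443)
  A=0.1741, B=-0.2928, C=(l²−L²−A²−y'²−z²)/(2L)=0.0924
  γ=atan2(-0.2928,0.1741)=-1.0345;  ψ=arccos(0.2713)=1.2961;  θ3=γ+ψ≈0.2616

θ₁ = 1.1345, θ₂ = -0.2615, θ₃ = 0.2616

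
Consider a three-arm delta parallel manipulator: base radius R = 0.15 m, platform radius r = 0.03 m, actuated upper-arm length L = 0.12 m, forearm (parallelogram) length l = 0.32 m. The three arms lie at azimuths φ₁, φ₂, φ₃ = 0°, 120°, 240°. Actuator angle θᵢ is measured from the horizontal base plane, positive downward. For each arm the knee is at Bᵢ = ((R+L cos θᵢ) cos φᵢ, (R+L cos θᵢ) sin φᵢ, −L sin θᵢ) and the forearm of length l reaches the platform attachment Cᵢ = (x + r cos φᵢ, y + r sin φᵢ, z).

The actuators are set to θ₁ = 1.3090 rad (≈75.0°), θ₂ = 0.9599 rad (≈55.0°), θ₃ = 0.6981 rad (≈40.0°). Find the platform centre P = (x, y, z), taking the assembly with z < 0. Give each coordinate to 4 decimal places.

(-0.0621, -0.0274, -0.3530)

O1 = (0.1511·cos0.0°, 0.1511·sin0.0°, -0.1159) = (0.1511, 0.0000, -0.1159)
O2 = (0.1888·cos120.0°, 0.1888·sin120.0°, -0.0983) = (-0.0944, 0.1635, -0.0983)
O3 = (0.2119·cos240.0°, 0.2119·sin240.0°, -0.0771) = (-0.1060, -0.1835, -0.0771)
eliminate P² terms by subtracting sphere 1 from 2 and 3
linear system: -0.4909x+0.3271y = 0.0091−0.0352z; -0.5140x+-0.3671y = 0.0146−0.0776z
det = 0.3483;  x = -0.0233+0.1099z,  y = -0.0072+0.0573z
quadratic in z: (1.0154)z²+(0.1927)z+(-0.0585)=0, √Δ=0.5242 → z ∈ {-0.3530, 0.1633}; z = -0.3530 (taking z<0)
x = -0.0621, y = -0.0274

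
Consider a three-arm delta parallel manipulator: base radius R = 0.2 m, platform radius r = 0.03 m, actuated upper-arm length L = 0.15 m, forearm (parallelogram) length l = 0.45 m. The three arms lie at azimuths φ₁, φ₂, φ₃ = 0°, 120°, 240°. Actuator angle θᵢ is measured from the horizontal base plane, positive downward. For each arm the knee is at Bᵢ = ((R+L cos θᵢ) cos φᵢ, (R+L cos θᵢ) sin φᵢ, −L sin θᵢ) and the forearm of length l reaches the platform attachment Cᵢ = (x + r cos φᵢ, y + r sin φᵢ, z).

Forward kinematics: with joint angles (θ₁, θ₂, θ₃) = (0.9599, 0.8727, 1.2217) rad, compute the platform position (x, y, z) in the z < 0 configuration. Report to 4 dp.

O1 = (0.2560·cos0.0°, 0.2560·sin0.0°, -0.1229) = (0.2560, 0.0000, -0.1229)
arm 2 at φ=120.0°: (R−r)+L cos θ2 = 0.2664;  O2 = (-0.1332, 0.2307, -0.1149)
O3 = (0.2213·cos240.0°, 0.2213·sin240.0°, -0.1410) = (-0.1107, -0.1917, -0.1410)
|O₂|²−|O₁|² = 0.0035;  |O₃|²−|O₁|² = -0.0118
plane₁₂: -0.7785x+0.4614y+0.0159z = 0.0035
det = 0.6368;  x = 0.0064+-0.0166z,  y = 0.0185+-0.0625z
sphere 1 gives Az²+Bz+C=0 with A=1.0042, B=0.2517, C=-0.1248;  B²−4AC=0.5645;  roots -0.4994, 0.2488;  negative root z = -0.4994
x = 0.0147, y = 0.0497

(0.0147, 0.0497, -0.4994)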